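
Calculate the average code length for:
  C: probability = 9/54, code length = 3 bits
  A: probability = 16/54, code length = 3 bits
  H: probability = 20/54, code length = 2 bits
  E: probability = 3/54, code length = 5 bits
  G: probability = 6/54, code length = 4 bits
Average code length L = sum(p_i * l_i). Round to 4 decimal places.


Weighted contributions p_i * l_i:
  C: (9/54) * 3 = 27/54
  A: (16/54) * 3 = 48/54
  H: (20/54) * 2 = 40/54
  E: (3/54) * 5 = 15/54
  G: (6/54) * 4 = 24/54
Sum = (27 + 48 + 40 + 15 + 24)/54 = 154/54

L = 154/54 = 2.8519 bits/symbol


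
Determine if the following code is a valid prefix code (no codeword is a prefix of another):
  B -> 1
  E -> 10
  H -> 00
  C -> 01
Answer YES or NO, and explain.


Checking each pair (does one codeword prefix another?):
  B='1' vs E='10': prefix -- VIOLATION

NO -- this is NOT a valid prefix code. B (1) is a prefix of E (10).


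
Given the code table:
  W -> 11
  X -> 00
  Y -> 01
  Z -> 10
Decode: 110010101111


Decoding:
11 -> W
00 -> X
10 -> Z
10 -> Z
11 -> W
11 -> W


Result: WXZZWW


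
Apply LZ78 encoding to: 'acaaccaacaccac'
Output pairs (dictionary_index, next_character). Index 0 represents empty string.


LZ78 encoding steps:
Dictionary: {0: ''}
Step 1: w='' (idx 0), next='a' -> output (0, 'a'), add 'a' as idx 1
Step 2: w='' (idx 0), next='c' -> output (0, 'c'), add 'c' as idx 2
Step 3: w='a' (idx 1), next='a' -> output (1, 'a'), add 'aa' as idx 3
Step 4: w='c' (idx 2), next='c' -> output (2, 'c'), add 'cc' as idx 4
Step 5: w='aa' (idx 3), next='c' -> output (3, 'c'), add 'aac' as idx 5
Step 6: w='a' (idx 1), next='c' -> output (1, 'c'), add 'ac' as idx 6
Step 7: w='c' (idx 2), next='a' -> output (2, 'a'), add 'ca' as idx 7
Step 8: w='c' (idx 2), end of input -> output (2, '')


Encoded: [(0, 'a'), (0, 'c'), (1, 'a'), (2, 'c'), (3, 'c'), (1, 'c'), (2, 'a'), (2, '')]


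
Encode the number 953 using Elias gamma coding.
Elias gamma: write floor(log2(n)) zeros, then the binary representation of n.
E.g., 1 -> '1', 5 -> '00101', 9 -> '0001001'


num_bits = floor(log2(953)) + 1 = 10
leading_zeros = num_bits - 1 = 9
binary(953) = 1110111001

Elias gamma(953) = '000000000' + '1110111001' = 0000000001110111001 (19 bits)


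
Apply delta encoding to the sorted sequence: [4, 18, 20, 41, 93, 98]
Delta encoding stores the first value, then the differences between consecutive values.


First value: 4
Deltas:
  18 - 4 = 14
  20 - 18 = 2
  41 - 20 = 21
  93 - 41 = 52
  98 - 93 = 5


Delta encoded: [4, 14, 2, 21, 52, 5]


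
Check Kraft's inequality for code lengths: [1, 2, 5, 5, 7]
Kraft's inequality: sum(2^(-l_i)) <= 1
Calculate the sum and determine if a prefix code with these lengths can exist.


Sum = 2^(-1) + 2^(-2) + 2^(-5) + 2^(-5) + 2^(-7)
    = 0.5 + 0.25 + 0.03125 + 0.03125 + 0.0078125
    = 105/128 = 0.8203125
Since 0.8203125 <= 1, Kraft's inequality IS satisfied.
A prefix code with these lengths CAN exist.

Kraft sum = 0.8203125. Satisfied.


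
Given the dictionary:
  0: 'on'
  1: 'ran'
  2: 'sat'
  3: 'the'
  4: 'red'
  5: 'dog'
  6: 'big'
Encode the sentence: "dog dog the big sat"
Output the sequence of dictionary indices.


Look up each word in the dictionary:
  'dog' -> 5
  'dog' -> 5
  'the' -> 3
  'big' -> 6
  'sat' -> 2

Encoded: [5, 5, 3, 6, 2]


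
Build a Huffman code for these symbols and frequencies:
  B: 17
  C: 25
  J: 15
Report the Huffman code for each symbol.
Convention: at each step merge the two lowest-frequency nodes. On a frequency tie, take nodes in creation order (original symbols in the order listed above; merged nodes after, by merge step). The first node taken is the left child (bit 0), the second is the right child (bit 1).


Huffman tree construction:
Step 1: Merge J(15) + B(17) = 32
Step 2: Merge C(25) + (J+B)(32) = 57
Read each symbol's code off the tree from the root (left child = 0, right child = 1).

Codes:
  B: 11 (length 2)
  C: 0 (length 1)
  J: 10 (length 2)
Average code length: 89/57 = 1.5614 bits/symbol


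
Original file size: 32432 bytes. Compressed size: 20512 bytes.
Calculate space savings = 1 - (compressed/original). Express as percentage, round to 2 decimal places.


ratio = compressed/original = 20512/32432 = 0.632462
savings = 1 - ratio = 1 - 0.632462 = 0.367538
as a percentage: 0.367538 * 100 = 36.75%

Space savings = 1 - 20512/32432 = 36.75%


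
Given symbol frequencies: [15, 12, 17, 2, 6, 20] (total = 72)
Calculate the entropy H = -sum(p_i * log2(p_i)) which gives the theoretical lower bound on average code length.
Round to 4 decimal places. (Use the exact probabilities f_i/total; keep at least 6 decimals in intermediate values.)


Per-symbol terms -p_i * log2(p_i) with p_i = f_i/72:
  p = 15/72 = 0.208333: log2(p) = -2.263034, -p*log2(p) = 0.471466
  p = 12/72 = 0.166667: log2(p) = -2.584963, -p*log2(p) = 0.430827
  p = 17/72 = 0.236111: log2(p) = -2.082462, -p*log2(p) = 0.491692
  p = 2/72 = 0.027778: log2(p) = -5.169925, -p*log2(p) = 0.143609
  p = 6/72 = 0.083333: log2(p) = -3.584963, -p*log2(p) = 0.298747
  p = 20/72 = 0.277778: log2(p) = -1.847997, -p*log2(p) = 0.513332
H = 0.471466 + 0.430827 + 0.491692 + 0.143609 + 0.298747 + 0.513332 = 2.349673

H = 2.3497 bits/symbol


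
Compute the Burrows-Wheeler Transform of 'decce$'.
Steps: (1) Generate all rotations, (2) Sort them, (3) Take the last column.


Rotations (sorted):
  0: $decce -> last char: e
  1: cce$de -> last char: e
  2: ce$dec -> last char: c
  3: decce$ -> last char: $
  4: e$decc -> last char: c
  5: ecce$d -> last char: d


BWT = eec$cd


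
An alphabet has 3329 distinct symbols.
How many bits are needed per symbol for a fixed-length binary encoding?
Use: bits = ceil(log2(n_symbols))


log2(3329) = 11.7009
Bracket: 2^11 = 2048 < 3329 <= 2^12 = 4096
So ceil(log2(3329)) = 12

bits = ceil(log2(3329)) = ceil(11.7009) = 12 bits


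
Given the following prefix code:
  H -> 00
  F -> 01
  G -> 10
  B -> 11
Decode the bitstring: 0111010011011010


Decoding step by step:
Bits 01 -> F
Bits 11 -> B
Bits 01 -> F
Bits 00 -> H
Bits 11 -> B
Bits 01 -> F
Bits 10 -> G
Bits 10 -> G


Decoded message: FBFHBFGG


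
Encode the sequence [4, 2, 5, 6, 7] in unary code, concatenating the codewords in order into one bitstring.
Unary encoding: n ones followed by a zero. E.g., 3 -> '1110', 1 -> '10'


Encode each number as n ones followed by a terminating 0:
  4 -> 11110 (5 bits)
  2 -> 110 (3 bits)
  5 -> 111110 (6 bits)
  6 -> 1111110 (7 bits)
  7 -> 11111110 (8 bits)
Total length = 5 + 3 + 6 + 7 + 8 = 29 bits.

Unary([4, 2, 5, 6, 7]) = 11110110111110111111011111110 (29 bits)


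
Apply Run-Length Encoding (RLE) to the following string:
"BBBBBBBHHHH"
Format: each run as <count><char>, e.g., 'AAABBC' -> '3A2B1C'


Scanning runs left to right:
  i=0: run of 'B' x 7 -> '7B'
  i=7: run of 'H' x 4 -> '4H'

RLE = 7B4H


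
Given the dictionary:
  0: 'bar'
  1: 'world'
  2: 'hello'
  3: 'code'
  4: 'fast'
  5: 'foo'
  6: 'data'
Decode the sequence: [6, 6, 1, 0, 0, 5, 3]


Look up each index in the dictionary:
  6 -> 'data'
  6 -> 'data'
  1 -> 'world'
  0 -> 'bar'
  0 -> 'bar'
  5 -> 'foo'
  3 -> 'code'

Decoded: "data data world bar bar foo code"


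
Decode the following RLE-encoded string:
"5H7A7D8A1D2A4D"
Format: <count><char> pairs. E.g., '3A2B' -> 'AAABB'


Expanding each <count><char> pair:
  5H -> 'HHHHH'
  7A -> 'AAAAAAA'
  7D -> 'DDDDDDD'
  8A -> 'AAAAAAAA'
  1D -> 'D'
  2A -> 'AA'
  4D -> 'DDDD'

Decoded = HHHHHAAAAAAADDDDDDDAAAAAAAADAADDDD


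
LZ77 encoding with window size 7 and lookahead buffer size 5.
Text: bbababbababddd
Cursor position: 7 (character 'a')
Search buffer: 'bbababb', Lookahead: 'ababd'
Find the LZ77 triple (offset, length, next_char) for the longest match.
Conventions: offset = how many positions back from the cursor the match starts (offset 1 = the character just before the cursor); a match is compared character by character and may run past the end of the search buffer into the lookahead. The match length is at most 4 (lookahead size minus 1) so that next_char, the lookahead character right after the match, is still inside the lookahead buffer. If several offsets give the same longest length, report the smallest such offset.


Try each offset into the search buffer:
  offset=1 (pos 6, char 'b'): match length 0
  offset=2 (pos 5, char 'b'): match length 0
  offset=3 (pos 4, char 'a'): match length 2
  offset=4 (pos 3, char 'b'): match length 0
  offset=5 (pos 2, char 'a'): match length 4
  offset=6 (pos 1, char 'b'): match length 0
  offset=7 (pos 0, char 'b'): match length 0
Longest match has length 4 at offset 5.
next_char = character at position 7 + 4 = 11 -> 'd'

Best match: offset=5, length=4 (matching 'abab' starting at position 2)
LZ77 triple: (5, 4, 'd')


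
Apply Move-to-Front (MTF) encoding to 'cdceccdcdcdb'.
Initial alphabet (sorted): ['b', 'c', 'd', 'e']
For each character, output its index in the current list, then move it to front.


MTF encoding:
'c': index 1 in ['b', 'c', 'd', 'e'] -> ['c', 'b', 'd', 'e']
'd': index 2 in ['c', 'b', 'd', 'e'] -> ['d', 'c', 'b', 'e']
'c': index 1 in ['d', 'c', 'b', 'e'] -> ['c', 'd', 'b', 'e']
'e': index 3 in ['c', 'd', 'b', 'e'] -> ['e', 'c', 'd', 'b']
'c': index 1 in ['e', 'c', 'd', 'b'] -> ['c', 'e', 'd', 'b']
'c': index 0 in ['c', 'e', 'd', 'b'] -> ['c', 'e', 'd', 'b']
'd': index 2 in ['c', 'e', 'd', 'b'] -> ['d', 'c', 'e', 'b']
'c': index 1 in ['d', 'c', 'e', 'b'] -> ['c', 'd', 'e', 'b']
'd': index 1 in ['c', 'd', 'e', 'b'] -> ['d', 'c', 'e', 'b']
'c': index 1 in ['d', 'c', 'e', 'b'] -> ['c', 'd', 'e', 'b']
'd': index 1 in ['c', 'd', 'e', 'b'] -> ['d', 'c', 'e', 'b']
'b': index 3 in ['d', 'c', 'e', 'b'] -> ['b', 'd', 'c', 'e']


Output: [1, 2, 1, 3, 1, 0, 2, 1, 1, 1, 1, 3]


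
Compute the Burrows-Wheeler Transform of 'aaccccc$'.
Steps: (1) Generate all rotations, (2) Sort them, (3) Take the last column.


Rotations (sorted):
  0: $aaccccc -> last char: c
  1: aaccccc$ -> last char: $
  2: accccc$a -> last char: a
  3: c$aacccc -> last char: c
  4: cc$aaccc -> last char: c
  5: ccc$aacc -> last char: c
  6: cccc$aac -> last char: c
  7: ccccc$aa -> last char: a


BWT = c$acccca


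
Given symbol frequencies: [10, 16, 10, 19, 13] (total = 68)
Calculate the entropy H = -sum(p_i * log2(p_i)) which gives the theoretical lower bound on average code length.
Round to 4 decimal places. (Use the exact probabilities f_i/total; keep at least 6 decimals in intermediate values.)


Per-symbol terms -p_i * log2(p_i) with p_i = f_i/68:
  p = 10/68 = 0.147059: log2(p) = -2.765535, -p*log2(p) = 0.406696
  p = 16/68 = 0.235294: log2(p) = -2.087463, -p*log2(p) = 0.491168
  p = 10/68 = 0.147059: log2(p) = -2.765535, -p*log2(p) = 0.406696
  p = 19/68 = 0.279412: log2(p) = -1.839535, -p*log2(p) = 0.513988
  p = 13/68 = 0.191176: log2(p) = -2.387023, -p*log2(p) = 0.456343
H = 0.406696 + 0.491168 + 0.406696 + 0.513988 + 0.456343 = 2.274891

H = 2.2749 bits/symbol


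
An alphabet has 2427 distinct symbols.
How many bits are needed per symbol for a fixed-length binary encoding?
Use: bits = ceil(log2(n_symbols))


log2(2427) = 11.245
Bracket: 2^11 = 2048 < 2427 <= 2^12 = 4096
So ceil(log2(2427)) = 12

bits = ceil(log2(2427)) = ceil(11.245) = 12 bits


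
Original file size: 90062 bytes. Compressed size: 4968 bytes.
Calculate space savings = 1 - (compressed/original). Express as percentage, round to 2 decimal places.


ratio = compressed/original = 4968/90062 = 0.055162
savings = 1 - ratio = 1 - 0.055162 = 0.944838
as a percentage: 0.944838 * 100 = 94.48%

Space savings = 1 - 4968/90062 = 94.48%


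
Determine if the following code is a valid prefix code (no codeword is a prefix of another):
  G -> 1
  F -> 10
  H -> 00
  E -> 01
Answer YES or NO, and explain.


Checking each pair (does one codeword prefix another?):
  G='1' vs F='10': prefix -- VIOLATION

NO -- this is NOT a valid prefix code. G (1) is a prefix of F (10).


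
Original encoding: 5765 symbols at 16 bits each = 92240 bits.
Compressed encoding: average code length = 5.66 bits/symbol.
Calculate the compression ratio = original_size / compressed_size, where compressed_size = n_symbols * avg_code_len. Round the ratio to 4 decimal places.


original_size = n_symbols * orig_bits = 5765 * 16 = 92240 bits
compressed_size = n_symbols * avg_code_len = 5765 * 5.66 = 32629.9 bits
ratio = original_size / compressed_size = 92240 / 32629.9 = 2.8269

Compression ratio = 2.8269


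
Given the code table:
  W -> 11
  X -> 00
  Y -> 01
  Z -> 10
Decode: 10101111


Decoding:
10 -> Z
10 -> Z
11 -> W
11 -> W


Result: ZZWW


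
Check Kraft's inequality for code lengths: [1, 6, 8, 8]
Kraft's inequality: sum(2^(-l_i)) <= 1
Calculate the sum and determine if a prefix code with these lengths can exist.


Sum = 2^(-1) + 2^(-6) + 2^(-8) + 2^(-8)
    = 0.5 + 0.015625 + 0.00390625 + 0.00390625
    = 134/256 = 0.5234375
Since 0.5234375 <= 1, Kraft's inequality IS satisfied.
A prefix code with these lengths CAN exist.

Kraft sum = 0.5234375. Satisfied.


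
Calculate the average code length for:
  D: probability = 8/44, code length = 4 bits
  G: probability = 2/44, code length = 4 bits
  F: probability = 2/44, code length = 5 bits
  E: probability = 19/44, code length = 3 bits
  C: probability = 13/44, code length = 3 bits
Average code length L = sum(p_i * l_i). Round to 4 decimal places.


Weighted contributions p_i * l_i:
  D: (8/44) * 4 = 32/44
  G: (2/44) * 4 = 8/44
  F: (2/44) * 5 = 10/44
  E: (19/44) * 3 = 57/44
  C: (13/44) * 3 = 39/44
Sum = (32 + 8 + 10 + 57 + 39)/44 = 146/44

L = 146/44 = 3.3182 bits/symbol


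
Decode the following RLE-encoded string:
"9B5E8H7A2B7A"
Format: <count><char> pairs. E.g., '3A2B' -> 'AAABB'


Expanding each <count><char> pair:
  9B -> 'BBBBBBBBB'
  5E -> 'EEEEE'
  8H -> 'HHHHHHHH'
  7A -> 'AAAAAAA'
  2B -> 'BB'
  7A -> 'AAAAAAA'

Decoded = BBBBBBBBBEEEEEHHHHHHHHAAAAAAABBAAAAAAA


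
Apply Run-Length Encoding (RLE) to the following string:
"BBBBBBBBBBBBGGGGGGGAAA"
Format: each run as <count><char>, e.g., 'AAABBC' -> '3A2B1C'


Scanning runs left to right:
  i=0: run of 'B' x 12 -> '12B'
  i=12: run of 'G' x 7 -> '7G'
  i=19: run of 'A' x 3 -> '3A'

RLE = 12B7G3A


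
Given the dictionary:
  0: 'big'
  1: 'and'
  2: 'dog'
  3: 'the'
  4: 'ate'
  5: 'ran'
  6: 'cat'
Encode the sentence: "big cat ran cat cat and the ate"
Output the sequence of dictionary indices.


Look up each word in the dictionary:
  'big' -> 0
  'cat' -> 6
  'ran' -> 5
  'cat' -> 6
  'cat' -> 6
  'and' -> 1
  'the' -> 3
  'ate' -> 4

Encoded: [0, 6, 5, 6, 6, 1, 3, 4]


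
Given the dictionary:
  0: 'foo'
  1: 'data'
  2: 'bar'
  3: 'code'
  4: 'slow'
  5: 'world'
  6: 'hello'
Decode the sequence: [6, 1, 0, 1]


Look up each index in the dictionary:
  6 -> 'hello'
  1 -> 'data'
  0 -> 'foo'
  1 -> 'data'

Decoded: "hello data foo data"


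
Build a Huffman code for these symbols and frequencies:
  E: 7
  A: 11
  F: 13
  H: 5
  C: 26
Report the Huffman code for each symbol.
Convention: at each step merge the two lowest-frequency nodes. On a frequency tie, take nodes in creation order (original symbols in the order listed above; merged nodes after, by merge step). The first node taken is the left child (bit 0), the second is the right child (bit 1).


Huffman tree construction:
Step 1: Merge H(5) + E(7) = 12
Step 2: Merge A(11) + (H+E)(12) = 23
Step 3: Merge F(13) + (A+(H+E))(23) = 36
Step 4: Merge C(26) + (F+(A+(H+E)))(36) = 62
Read each symbol's code off the tree from the root (left child = 0, right child = 1).

Codes:
  E: 1111 (length 4)
  A: 110 (length 3)
  F: 10 (length 2)
  H: 1110 (length 4)
  C: 0 (length 1)
Average code length: 133/62 = 2.1452 bits/symbol


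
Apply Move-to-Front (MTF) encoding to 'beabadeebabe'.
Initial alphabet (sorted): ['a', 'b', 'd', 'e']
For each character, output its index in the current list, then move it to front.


MTF encoding:
'b': index 1 in ['a', 'b', 'd', 'e'] -> ['b', 'a', 'd', 'e']
'e': index 3 in ['b', 'a', 'd', 'e'] -> ['e', 'b', 'a', 'd']
'a': index 2 in ['e', 'b', 'a', 'd'] -> ['a', 'e', 'b', 'd']
'b': index 2 in ['a', 'e', 'b', 'd'] -> ['b', 'a', 'e', 'd']
'a': index 1 in ['b', 'a', 'e', 'd'] -> ['a', 'b', 'e', 'd']
'd': index 3 in ['a', 'b', 'e', 'd'] -> ['d', 'a', 'b', 'e']
'e': index 3 in ['d', 'a', 'b', 'e'] -> ['e', 'd', 'a', 'b']
'e': index 0 in ['e', 'd', 'a', 'b'] -> ['e', 'd', 'a', 'b']
'b': index 3 in ['e', 'd', 'a', 'b'] -> ['b', 'e', 'd', 'a']
'a': index 3 in ['b', 'e', 'd', 'a'] -> ['a', 'b', 'e', 'd']
'b': index 1 in ['a', 'b', 'e', 'd'] -> ['b', 'a', 'e', 'd']
'e': index 2 in ['b', 'a', 'e', 'd'] -> ['e', 'b', 'a', 'd']


Output: [1, 3, 2, 2, 1, 3, 3, 0, 3, 3, 1, 2]


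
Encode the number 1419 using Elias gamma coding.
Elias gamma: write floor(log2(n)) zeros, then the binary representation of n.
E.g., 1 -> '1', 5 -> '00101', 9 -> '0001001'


num_bits = floor(log2(1419)) + 1 = 11
leading_zeros = num_bits - 1 = 10
binary(1419) = 10110001011

Elias gamma(1419) = '0000000000' + '10110001011' = 000000000010110001011 (21 bits)


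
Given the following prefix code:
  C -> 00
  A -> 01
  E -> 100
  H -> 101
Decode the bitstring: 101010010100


Decoding step by step:
Bits 101 -> H
Bits 01 -> A
Bits 00 -> C
Bits 101 -> H
Bits 00 -> C


Decoded message: HACHC


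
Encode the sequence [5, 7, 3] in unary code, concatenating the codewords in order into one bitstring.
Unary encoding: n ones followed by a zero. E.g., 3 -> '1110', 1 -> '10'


Encode each number as n ones followed by a terminating 0:
  5 -> 111110 (6 bits)
  7 -> 11111110 (8 bits)
  3 -> 1110 (4 bits)
Total length = 6 + 8 + 4 = 18 bits.

Unary([5, 7, 3]) = 111110111111101110 (18 bits)


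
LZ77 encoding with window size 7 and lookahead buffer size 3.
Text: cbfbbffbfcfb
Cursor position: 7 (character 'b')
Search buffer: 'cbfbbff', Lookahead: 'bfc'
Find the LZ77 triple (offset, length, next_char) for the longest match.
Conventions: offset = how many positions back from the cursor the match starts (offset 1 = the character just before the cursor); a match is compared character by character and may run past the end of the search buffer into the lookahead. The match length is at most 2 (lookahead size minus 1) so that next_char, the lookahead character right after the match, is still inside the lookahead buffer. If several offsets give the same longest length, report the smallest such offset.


Try each offset into the search buffer:
  offset=1 (pos 6, char 'f'): match length 0
  offset=2 (pos 5, char 'f'): match length 0
  offset=3 (pos 4, char 'b'): match length 2
  offset=4 (pos 3, char 'b'): match length 1
  offset=5 (pos 2, char 'f'): match length 0
  offset=6 (pos 1, char 'b'): match length 2
  offset=7 (pos 0, char 'c'): match length 0
Longest match has length 2, found at offsets 3, 6; take the smallest, offset 3.
next_char = character at position 7 + 2 = 9 -> 'c'

Best match: offset=3, length=2 (matching 'bf' starting at position 4)
LZ77 triple: (3, 2, 'c')


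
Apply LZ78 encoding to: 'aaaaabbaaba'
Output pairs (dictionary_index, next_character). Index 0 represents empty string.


LZ78 encoding steps:
Dictionary: {0: ''}
Step 1: w='' (idx 0), next='a' -> output (0, 'a'), add 'a' as idx 1
Step 2: w='a' (idx 1), next='a' -> output (1, 'a'), add 'aa' as idx 2
Step 3: w='aa' (idx 2), next='b' -> output (2, 'b'), add 'aab' as idx 3
Step 4: w='' (idx 0), next='b' -> output (0, 'b'), add 'b' as idx 4
Step 5: w='aab' (idx 3), next='a' -> output (3, 'a'), add 'aaba' as idx 5


Encoded: [(0, 'a'), (1, 'a'), (2, 'b'), (0, 'b'), (3, 'a')]


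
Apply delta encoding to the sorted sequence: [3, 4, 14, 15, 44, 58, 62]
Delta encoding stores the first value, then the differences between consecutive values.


First value: 3
Deltas:
  4 - 3 = 1
  14 - 4 = 10
  15 - 14 = 1
  44 - 15 = 29
  58 - 44 = 14
  62 - 58 = 4


Delta encoded: [3, 1, 10, 1, 29, 14, 4]


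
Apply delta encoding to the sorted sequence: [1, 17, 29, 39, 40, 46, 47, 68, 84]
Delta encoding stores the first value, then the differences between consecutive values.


First value: 1
Deltas:
  17 - 1 = 16
  29 - 17 = 12
  39 - 29 = 10
  40 - 39 = 1
  46 - 40 = 6
  47 - 46 = 1
  68 - 47 = 21
  84 - 68 = 16


Delta encoded: [1, 16, 12, 10, 1, 6, 1, 21, 16]


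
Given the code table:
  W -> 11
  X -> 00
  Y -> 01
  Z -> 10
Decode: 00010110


Decoding:
00 -> X
01 -> Y
01 -> Y
10 -> Z


Result: XYYZ


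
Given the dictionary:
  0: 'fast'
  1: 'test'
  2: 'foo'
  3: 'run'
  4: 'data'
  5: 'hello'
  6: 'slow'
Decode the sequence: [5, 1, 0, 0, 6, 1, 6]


Look up each index in the dictionary:
  5 -> 'hello'
  1 -> 'test'
  0 -> 'fast'
  0 -> 'fast'
  6 -> 'slow'
  1 -> 'test'
  6 -> 'slow'

Decoded: "hello test fast fast slow test slow"


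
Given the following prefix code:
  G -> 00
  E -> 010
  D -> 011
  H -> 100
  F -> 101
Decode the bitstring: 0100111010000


Decoding step by step:
Bits 010 -> E
Bits 011 -> D
Bits 101 -> F
Bits 00 -> G
Bits 00 -> G


Decoded message: EDFGG


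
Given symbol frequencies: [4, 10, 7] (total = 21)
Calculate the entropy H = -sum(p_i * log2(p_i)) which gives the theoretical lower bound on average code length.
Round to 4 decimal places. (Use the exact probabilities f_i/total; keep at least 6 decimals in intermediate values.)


Per-symbol terms -p_i * log2(p_i) with p_i = f_i/21:
  p = 4/21 = 0.190476: log2(p) = -2.392317, -p*log2(p) = 0.455680
  p = 10/21 = 0.476190: log2(p) = -1.070389, -p*log2(p) = 0.509709
  p = 7/21 = 0.333333: log2(p) = -1.584963, -p*log2(p) = 0.528321
H = 0.455680 + 0.509709 + 0.528321 = 1.493710

H = 1.4937 bits/symbol


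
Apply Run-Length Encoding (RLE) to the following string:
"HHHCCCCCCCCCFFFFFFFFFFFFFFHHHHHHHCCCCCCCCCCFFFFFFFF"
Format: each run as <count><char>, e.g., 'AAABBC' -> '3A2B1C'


Scanning runs left to right:
  i=0: run of 'H' x 3 -> '3H'
  i=3: run of 'C' x 9 -> '9C'
  i=12: run of 'F' x 14 -> '14F'
  i=26: run of 'H' x 7 -> '7H'
  i=33: run of 'C' x 10 -> '10C'
  i=43: run of 'F' x 8 -> '8F'

RLE = 3H9C14F7H10C8F


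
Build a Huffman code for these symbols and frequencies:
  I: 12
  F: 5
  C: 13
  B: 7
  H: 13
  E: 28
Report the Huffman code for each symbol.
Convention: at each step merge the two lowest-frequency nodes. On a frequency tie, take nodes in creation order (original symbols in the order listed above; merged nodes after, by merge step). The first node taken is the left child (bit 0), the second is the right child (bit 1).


Huffman tree construction:
Step 1: Merge F(5) + B(7) = 12
Step 2: Merge I(12) + (F+B)(12) = 24
Step 3: Merge C(13) + H(13) = 26
Step 4: Merge (I+(F+B))(24) + (C+H)(26) = 50
Step 5: Merge E(28) + ((I+(F+B))+(C+H))(50) = 78
Read each symbol's code off the tree from the root (left child = 0, right child = 1).

Codes:
  I: 100 (length 3)
  F: 1010 (length 4)
  C: 110 (length 3)
  B: 1011 (length 4)
  H: 111 (length 3)
  E: 0 (length 1)
Average code length: 190/78 = 2.4359 bits/symbol


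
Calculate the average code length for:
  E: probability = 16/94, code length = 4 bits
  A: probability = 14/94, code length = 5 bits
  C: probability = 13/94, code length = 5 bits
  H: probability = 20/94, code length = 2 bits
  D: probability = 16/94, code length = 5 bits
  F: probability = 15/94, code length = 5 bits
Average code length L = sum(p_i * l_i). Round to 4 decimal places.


Weighted contributions p_i * l_i:
  E: (16/94) * 4 = 64/94
  A: (14/94) * 5 = 70/94
  C: (13/94) * 5 = 65/94
  H: (20/94) * 2 = 40/94
  D: (16/94) * 5 = 80/94
  F: (15/94) * 5 = 75/94
Sum = (64 + 70 + 65 + 40 + 80 + 75)/94 = 394/94

L = 394/94 = 4.1915 bits/symbol


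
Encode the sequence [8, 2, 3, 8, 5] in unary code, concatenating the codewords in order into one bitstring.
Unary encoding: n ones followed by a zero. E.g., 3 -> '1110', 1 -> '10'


Encode each number as n ones followed by a terminating 0:
  8 -> 111111110 (9 bits)
  2 -> 110 (3 bits)
  3 -> 1110 (4 bits)
  8 -> 111111110 (9 bits)
  5 -> 111110 (6 bits)
Total length = 9 + 3 + 4 + 9 + 6 = 31 bits.

Unary([8, 2, 3, 8, 5]) = 1111111101101110111111110111110 (31 bits)


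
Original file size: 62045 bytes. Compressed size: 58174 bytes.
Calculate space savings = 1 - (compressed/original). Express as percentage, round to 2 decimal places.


ratio = compressed/original = 58174/62045 = 0.93761
savings = 1 - ratio = 1 - 0.93761 = 0.06239
as a percentage: 0.06239 * 100 = 6.24%

Space savings = 1 - 58174/62045 = 6.24%


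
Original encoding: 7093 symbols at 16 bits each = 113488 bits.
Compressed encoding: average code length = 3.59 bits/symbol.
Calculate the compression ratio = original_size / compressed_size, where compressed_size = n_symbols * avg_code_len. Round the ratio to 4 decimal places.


original_size = n_symbols * orig_bits = 7093 * 16 = 113488 bits
compressed_size = n_symbols * avg_code_len = 7093 * 3.59 = 25463.87 bits
ratio = original_size / compressed_size = 113488 / 25463.87 = 4.4568

Compression ratio = 4.4568


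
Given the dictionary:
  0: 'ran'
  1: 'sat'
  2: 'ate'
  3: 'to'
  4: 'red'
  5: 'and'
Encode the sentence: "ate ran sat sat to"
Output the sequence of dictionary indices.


Look up each word in the dictionary:
  'ate' -> 2
  'ran' -> 0
  'sat' -> 1
  'sat' -> 1
  'to' -> 3

Encoded: [2, 0, 1, 1, 3]


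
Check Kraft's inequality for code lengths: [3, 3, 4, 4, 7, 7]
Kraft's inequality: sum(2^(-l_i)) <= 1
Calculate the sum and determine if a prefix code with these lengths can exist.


Sum = 2^(-3) + 2^(-3) + 2^(-4) + 2^(-4) + 2^(-7) + 2^(-7)
    = 0.125 + 0.125 + 0.0625 + 0.0625 + 0.0078125 + 0.0078125
    = 50/128 = 0.390625
Since 0.390625 <= 1, Kraft's inequality IS satisfied.
A prefix code with these lengths CAN exist.

Kraft sum = 0.390625. Satisfied.


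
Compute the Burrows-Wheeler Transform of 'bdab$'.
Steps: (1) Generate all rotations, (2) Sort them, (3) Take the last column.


Rotations (sorted):
  0: $bdab -> last char: b
  1: ab$bd -> last char: d
  2: b$bda -> last char: a
  3: bdab$ -> last char: $
  4: dab$b -> last char: b


BWT = bda$b


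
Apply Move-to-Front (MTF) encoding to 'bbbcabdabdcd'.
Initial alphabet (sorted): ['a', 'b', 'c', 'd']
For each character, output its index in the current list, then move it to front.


MTF encoding:
'b': index 1 in ['a', 'b', 'c', 'd'] -> ['b', 'a', 'c', 'd']
'b': index 0 in ['b', 'a', 'c', 'd'] -> ['b', 'a', 'c', 'd']
'b': index 0 in ['b', 'a', 'c', 'd'] -> ['b', 'a', 'c', 'd']
'c': index 2 in ['b', 'a', 'c', 'd'] -> ['c', 'b', 'a', 'd']
'a': index 2 in ['c', 'b', 'a', 'd'] -> ['a', 'c', 'b', 'd']
'b': index 2 in ['a', 'c', 'b', 'd'] -> ['b', 'a', 'c', 'd']
'd': index 3 in ['b', 'a', 'c', 'd'] -> ['d', 'b', 'a', 'c']
'a': index 2 in ['d', 'b', 'a', 'c'] -> ['a', 'd', 'b', 'c']
'b': index 2 in ['a', 'd', 'b', 'c'] -> ['b', 'a', 'd', 'c']
'd': index 2 in ['b', 'a', 'd', 'c'] -> ['d', 'b', 'a', 'c']
'c': index 3 in ['d', 'b', 'a', 'c'] -> ['c', 'd', 'b', 'a']
'd': index 1 in ['c', 'd', 'b', 'a'] -> ['d', 'c', 'b', 'a']


Output: [1, 0, 0, 2, 2, 2, 3, 2, 2, 2, 3, 1]


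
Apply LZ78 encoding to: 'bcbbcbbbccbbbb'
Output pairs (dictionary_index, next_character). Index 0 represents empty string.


LZ78 encoding steps:
Dictionary: {0: ''}
Step 1: w='' (idx 0), next='b' -> output (0, 'b'), add 'b' as idx 1
Step 2: w='' (idx 0), next='c' -> output (0, 'c'), add 'c' as idx 2
Step 3: w='b' (idx 1), next='b' -> output (1, 'b'), add 'bb' as idx 3
Step 4: w='c' (idx 2), next='b' -> output (2, 'b'), add 'cb' as idx 4
Step 5: w='bb' (idx 3), next='c' -> output (3, 'c'), add 'bbc' as idx 5
Step 6: w='cb' (idx 4), next='b' -> output (4, 'b'), add 'cbb' as idx 6
Step 7: w='bb' (idx 3), end of input -> output (3, '')


Encoded: [(0, 'b'), (0, 'c'), (1, 'b'), (2, 'b'), (3, 'c'), (4, 'b'), (3, '')]


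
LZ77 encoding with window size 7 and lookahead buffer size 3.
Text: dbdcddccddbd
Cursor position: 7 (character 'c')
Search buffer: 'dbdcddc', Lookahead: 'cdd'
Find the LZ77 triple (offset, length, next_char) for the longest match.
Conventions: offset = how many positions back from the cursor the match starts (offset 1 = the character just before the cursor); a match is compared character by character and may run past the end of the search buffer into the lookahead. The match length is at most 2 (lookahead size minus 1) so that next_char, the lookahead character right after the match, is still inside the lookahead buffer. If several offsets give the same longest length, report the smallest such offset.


Try each offset into the search buffer:
  offset=1 (pos 6, char 'c'): match length 1
  offset=2 (pos 5, char 'd'): match length 0
  offset=3 (pos 4, char 'd'): match length 0
  offset=4 (pos 3, char 'c'): match length 2
  offset=5 (pos 2, char 'd'): match length 0
  offset=6 (pos 1, char 'b'): match length 0
  offset=7 (pos 0, char 'd'): match length 0
Longest match has length 2 at offset 4.
next_char = character at position 7 + 2 = 9 -> 'd'

Best match: offset=4, length=2 (matching 'cd' starting at position 3)
LZ77 triple: (4, 2, 'd')


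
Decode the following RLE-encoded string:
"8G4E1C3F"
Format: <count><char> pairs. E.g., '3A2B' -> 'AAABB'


Expanding each <count><char> pair:
  8G -> 'GGGGGGGG'
  4E -> 'EEEE'
  1C -> 'C'
  3F -> 'FFF'

Decoded = GGGGGGGGEEEECFFF


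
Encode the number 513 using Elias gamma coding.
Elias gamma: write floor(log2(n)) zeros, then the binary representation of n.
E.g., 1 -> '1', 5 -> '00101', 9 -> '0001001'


num_bits = floor(log2(513)) + 1 = 10
leading_zeros = num_bits - 1 = 9
binary(513) = 1000000001

Elias gamma(513) = '000000000' + '1000000001' = 0000000001000000001 (19 bits)


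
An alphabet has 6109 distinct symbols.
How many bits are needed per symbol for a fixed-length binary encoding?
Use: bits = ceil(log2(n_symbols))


log2(6109) = 12.5767
Bracket: 2^12 = 4096 < 6109 <= 2^13 = 8192
So ceil(log2(6109)) = 13

bits = ceil(log2(6109)) = ceil(12.5767) = 13 bits


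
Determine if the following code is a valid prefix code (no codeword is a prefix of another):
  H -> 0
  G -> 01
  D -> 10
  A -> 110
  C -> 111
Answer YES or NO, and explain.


Checking each pair (does one codeword prefix another?):
  H='0' vs G='01': prefix -- VIOLATION

NO -- this is NOT a valid prefix code. H (0) is a prefix of G (01).


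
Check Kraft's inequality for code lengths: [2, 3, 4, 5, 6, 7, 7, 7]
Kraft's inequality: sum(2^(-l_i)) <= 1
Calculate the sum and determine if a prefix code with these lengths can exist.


Sum = 2^(-2) + 2^(-3) + 2^(-4) + 2^(-5) + 2^(-6) + 2^(-7) + 2^(-7) + 2^(-7)
    = 0.25 + 0.125 + 0.0625 + 0.03125 + 0.015625 + 0.0078125 + 0.0078125 + 0.0078125
    = 65/128 = 0.5078125
Since 0.5078125 <= 1, Kraft's inequality IS satisfied.
A prefix code with these lengths CAN exist.

Kraft sum = 0.5078125. Satisfied.


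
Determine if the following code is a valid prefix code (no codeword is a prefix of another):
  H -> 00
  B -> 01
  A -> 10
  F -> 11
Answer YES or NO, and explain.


Checking each pair (does one codeword prefix another?):
  H='00' vs B='01': no prefix
  H='00' vs A='10': no prefix
  H='00' vs F='11': no prefix
  B='01' vs H='00': no prefix
  B='01' vs A='10': no prefix
  B='01' vs F='11': no prefix
  A='10' vs H='00': no prefix
  A='10' vs B='01': no prefix
  A='10' vs F='11': no prefix
  F='11' vs H='00': no prefix
  F='11' vs B='01': no prefix
  F='11' vs A='10': no prefix
No violation found over all pairs.

YES -- this is a valid prefix code. No codeword is a prefix of any other codeword.


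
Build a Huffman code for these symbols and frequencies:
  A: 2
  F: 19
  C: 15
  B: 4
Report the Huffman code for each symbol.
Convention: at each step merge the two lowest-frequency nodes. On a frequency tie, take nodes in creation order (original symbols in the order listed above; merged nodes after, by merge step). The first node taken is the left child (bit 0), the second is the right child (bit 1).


Huffman tree construction:
Step 1: Merge A(2) + B(4) = 6
Step 2: Merge (A+B)(6) + C(15) = 21
Step 3: Merge F(19) + ((A+B)+C)(21) = 40
Read each symbol's code off the tree from the root (left child = 0, right child = 1).

Codes:
  A: 100 (length 3)
  F: 0 (length 1)
  C: 11 (length 2)
  B: 101 (length 3)
Average code length: 67/40 = 1.6750 bits/symbol


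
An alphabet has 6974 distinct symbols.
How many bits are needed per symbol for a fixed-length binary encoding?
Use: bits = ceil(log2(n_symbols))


log2(6974) = 12.7678
Bracket: 2^12 = 4096 < 6974 <= 2^13 = 8192
So ceil(log2(6974)) = 13

bits = ceil(log2(6974)) = ceil(12.7678) = 13 bits


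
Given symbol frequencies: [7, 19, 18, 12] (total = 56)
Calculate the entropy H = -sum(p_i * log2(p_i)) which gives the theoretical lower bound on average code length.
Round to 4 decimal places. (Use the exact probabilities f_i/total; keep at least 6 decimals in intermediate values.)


Per-symbol terms -p_i * log2(p_i) with p_i = f_i/56:
  p = 7/56 = 0.125000: log2(p) = -3.000000, -p*log2(p) = 0.375000
  p = 19/56 = 0.339286: log2(p) = -1.559427, -p*log2(p) = 0.529091
  p = 18/56 = 0.321429: log2(p) = -1.637430, -p*log2(p) = 0.526317
  p = 12/56 = 0.214286: log2(p) = -2.222392, -p*log2(p) = 0.476227
H = 0.375000 + 0.529091 + 0.526317 + 0.476227 = 1.906635

H = 1.9066 bits/symbol


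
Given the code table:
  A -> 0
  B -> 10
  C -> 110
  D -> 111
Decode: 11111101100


Decoding:
111 -> D
111 -> D
0 -> A
110 -> C
0 -> A


Result: DDACA


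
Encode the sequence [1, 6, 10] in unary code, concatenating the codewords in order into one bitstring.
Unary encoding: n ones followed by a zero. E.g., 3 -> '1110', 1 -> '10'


Encode each number as n ones followed by a terminating 0:
  1 -> 10 (2 bits)
  6 -> 1111110 (7 bits)
  10 -> 11111111110 (11 bits)
Total length = 2 + 7 + 11 = 20 bits.

Unary([1, 6, 10]) = 10111111011111111110 (20 bits)


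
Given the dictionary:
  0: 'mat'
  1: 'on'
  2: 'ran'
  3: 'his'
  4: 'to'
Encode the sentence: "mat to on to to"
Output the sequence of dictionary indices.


Look up each word in the dictionary:
  'mat' -> 0
  'to' -> 4
  'on' -> 1
  'to' -> 4
  'to' -> 4

Encoded: [0, 4, 1, 4, 4]


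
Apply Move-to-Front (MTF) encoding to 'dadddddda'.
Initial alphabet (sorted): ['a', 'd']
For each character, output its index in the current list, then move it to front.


MTF encoding:
'd': index 1 in ['a', 'd'] -> ['d', 'a']
'a': index 1 in ['d', 'a'] -> ['a', 'd']
'd': index 1 in ['a', 'd'] -> ['d', 'a']
'd': index 0 in ['d', 'a'] -> ['d', 'a']
'd': index 0 in ['d', 'a'] -> ['d', 'a']
'd': index 0 in ['d', 'a'] -> ['d', 'a']
'd': index 0 in ['d', 'a'] -> ['d', 'a']
'd': index 0 in ['d', 'a'] -> ['d', 'a']
'a': index 1 in ['d', 'a'] -> ['a', 'd']


Output: [1, 1, 1, 0, 0, 0, 0, 0, 1]


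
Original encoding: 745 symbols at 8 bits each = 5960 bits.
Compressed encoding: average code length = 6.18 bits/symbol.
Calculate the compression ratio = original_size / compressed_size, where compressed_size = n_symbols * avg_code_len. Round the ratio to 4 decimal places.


original_size = n_symbols * orig_bits = 745 * 8 = 5960 bits
compressed_size = n_symbols * avg_code_len = 745 * 6.18 = 4604.1 bits
ratio = original_size / compressed_size = 5960 / 4604.1 = 1.2945

Compression ratio = 1.2945


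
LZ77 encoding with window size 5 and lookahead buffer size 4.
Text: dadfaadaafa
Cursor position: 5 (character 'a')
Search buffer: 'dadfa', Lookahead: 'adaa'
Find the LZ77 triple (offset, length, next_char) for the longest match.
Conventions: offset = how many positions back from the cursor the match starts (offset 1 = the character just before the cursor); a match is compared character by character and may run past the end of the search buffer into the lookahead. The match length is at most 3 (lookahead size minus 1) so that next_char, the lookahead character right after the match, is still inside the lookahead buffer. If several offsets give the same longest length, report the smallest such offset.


Try each offset into the search buffer:
  offset=1 (pos 4, char 'a'): match length 1
  offset=2 (pos 3, char 'f'): match length 0
  offset=3 (pos 2, char 'd'): match length 0
  offset=4 (pos 1, char 'a'): match length 2
  offset=5 (pos 0, char 'd'): match length 0
Longest match has length 2 at offset 4.
next_char = character at position 5 + 2 = 7 -> 'a'

Best match: offset=4, length=2 (matching 'ad' starting at position 1)
LZ77 triple: (4, 2, 'a')


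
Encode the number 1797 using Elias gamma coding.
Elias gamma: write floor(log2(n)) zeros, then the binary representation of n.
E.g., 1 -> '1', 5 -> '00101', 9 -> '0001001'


num_bits = floor(log2(1797)) + 1 = 11
leading_zeros = num_bits - 1 = 10
binary(1797) = 11100000101

Elias gamma(1797) = '0000000000' + '11100000101' = 000000000011100000101 (21 bits)


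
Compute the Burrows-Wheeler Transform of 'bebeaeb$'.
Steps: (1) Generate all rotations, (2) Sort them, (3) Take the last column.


Rotations (sorted):
  0: $bebeaeb -> last char: b
  1: aeb$bebe -> last char: e
  2: b$bebeae -> last char: e
  3: beaeb$be -> last char: e
  4: bebeaeb$ -> last char: $
  5: eaeb$beb -> last char: b
  6: eb$bebea -> last char: a
  7: ebeaeb$b -> last char: b


BWT = beee$bab


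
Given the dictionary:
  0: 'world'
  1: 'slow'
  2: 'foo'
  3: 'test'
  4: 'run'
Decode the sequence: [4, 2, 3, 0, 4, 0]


Look up each index in the dictionary:
  4 -> 'run'
  2 -> 'foo'
  3 -> 'test'
  0 -> 'world'
  4 -> 'run'
  0 -> 'world'

Decoded: "run foo test world run world"


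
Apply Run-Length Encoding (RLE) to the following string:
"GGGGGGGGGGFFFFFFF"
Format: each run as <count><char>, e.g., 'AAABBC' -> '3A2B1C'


Scanning runs left to right:
  i=0: run of 'G' x 10 -> '10G'
  i=10: run of 'F' x 7 -> '7F'

RLE = 10G7F


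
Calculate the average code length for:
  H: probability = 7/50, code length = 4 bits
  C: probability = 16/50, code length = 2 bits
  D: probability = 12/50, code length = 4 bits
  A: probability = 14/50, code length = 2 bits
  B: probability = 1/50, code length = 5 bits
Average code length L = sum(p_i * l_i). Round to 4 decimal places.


Weighted contributions p_i * l_i:
  H: (7/50) * 4 = 28/50
  C: (16/50) * 2 = 32/50
  D: (12/50) * 4 = 48/50
  A: (14/50) * 2 = 28/50
  B: (1/50) * 5 = 5/50
Sum = (28 + 32 + 48 + 28 + 5)/50 = 141/50

L = 141/50 = 2.8200 bits/symbol


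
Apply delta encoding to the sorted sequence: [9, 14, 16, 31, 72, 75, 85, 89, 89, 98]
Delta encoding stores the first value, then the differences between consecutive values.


First value: 9
Deltas:
  14 - 9 = 5
  16 - 14 = 2
  31 - 16 = 15
  72 - 31 = 41
  75 - 72 = 3
  85 - 75 = 10
  89 - 85 = 4
  89 - 89 = 0
  98 - 89 = 9


Delta encoded: [9, 5, 2, 15, 41, 3, 10, 4, 0, 9]


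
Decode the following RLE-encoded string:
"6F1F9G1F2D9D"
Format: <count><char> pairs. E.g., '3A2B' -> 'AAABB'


Expanding each <count><char> pair:
  6F -> 'FFFFFF'
  1F -> 'F'
  9G -> 'GGGGGGGGG'
  1F -> 'F'
  2D -> 'DD'
  9D -> 'DDDDDDDDD'

Decoded = FFFFFFFGGGGGGGGGFDDDDDDDDDDD


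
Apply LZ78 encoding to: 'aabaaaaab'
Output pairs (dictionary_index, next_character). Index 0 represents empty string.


LZ78 encoding steps:
Dictionary: {0: ''}
Step 1: w='' (idx 0), next='a' -> output (0, 'a'), add 'a' as idx 1
Step 2: w='a' (idx 1), next='b' -> output (1, 'b'), add 'ab' as idx 2
Step 3: w='a' (idx 1), next='a' -> output (1, 'a'), add 'aa' as idx 3
Step 4: w='aa' (idx 3), next='a' -> output (3, 'a'), add 'aaa' as idx 4
Step 5: w='' (idx 0), next='b' -> output (0, 'b'), add 'b' as idx 5


Encoded: [(0, 'a'), (1, 'b'), (1, 'a'), (3, 'a'), (0, 'b')]


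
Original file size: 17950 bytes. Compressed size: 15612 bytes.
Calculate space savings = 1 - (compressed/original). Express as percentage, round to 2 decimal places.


ratio = compressed/original = 15612/17950 = 0.869749
savings = 1 - ratio = 1 - 0.869749 = 0.130251
as a percentage: 0.130251 * 100 = 13.03%

Space savings = 1 - 15612/17950 = 13.03%


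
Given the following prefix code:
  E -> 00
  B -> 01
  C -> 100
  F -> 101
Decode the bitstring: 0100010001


Decoding step by step:
Bits 01 -> B
Bits 00 -> E
Bits 01 -> B
Bits 00 -> E
Bits 01 -> B


Decoded message: BEBEB
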